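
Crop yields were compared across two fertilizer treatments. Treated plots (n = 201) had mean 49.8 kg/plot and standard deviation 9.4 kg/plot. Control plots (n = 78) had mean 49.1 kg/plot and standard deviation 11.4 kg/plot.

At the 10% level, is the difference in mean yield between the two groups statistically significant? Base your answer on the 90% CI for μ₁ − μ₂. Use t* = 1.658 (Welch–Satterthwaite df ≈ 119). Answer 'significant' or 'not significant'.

not significant

Per-group SEs: s₁/√n₁ = 9.4/√201 = 0.6630, s₂/√n₂ = 11.4/√78 = 1.2908.
Unpooled SE of the difference: √(0.439569 + 1.66616464) = 1.4511.
Margin of error = t* · SE = 1.658 × 1.4511 = 2.4059.
x̄₁ − x̄₂ = 49.8 − 49.1 = 0.7000.
CI: 0.7000 ± 2.4059 = (-1.7059, 3.1059).
The interval (-1.7059, 3.1059) contains 0, so the difference is not significant.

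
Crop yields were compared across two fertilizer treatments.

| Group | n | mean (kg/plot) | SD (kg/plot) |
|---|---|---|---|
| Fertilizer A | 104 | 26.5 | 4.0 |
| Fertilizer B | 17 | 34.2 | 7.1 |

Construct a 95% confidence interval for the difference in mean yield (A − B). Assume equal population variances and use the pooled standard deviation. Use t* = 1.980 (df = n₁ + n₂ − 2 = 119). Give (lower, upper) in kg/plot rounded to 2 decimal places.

Pooled variance s_p² = [103·4.0² + 16·7.1²] / (104+17−2) = 20.6266, so s_p = 4.5417.
SE_diff = s_p·√(1/n₁ + 1/n₂) = 4.5417·√(1/104 + 1/17) = 1.1881.
t* = 1.980; margin = 1.980 × 1.1881 = 2.3524.
Difference = 26.5 − 34.2 = -7.7000.
-7.7000 ± 2.3524 → (-10.05, -5.35).

(-10.05, -5.35)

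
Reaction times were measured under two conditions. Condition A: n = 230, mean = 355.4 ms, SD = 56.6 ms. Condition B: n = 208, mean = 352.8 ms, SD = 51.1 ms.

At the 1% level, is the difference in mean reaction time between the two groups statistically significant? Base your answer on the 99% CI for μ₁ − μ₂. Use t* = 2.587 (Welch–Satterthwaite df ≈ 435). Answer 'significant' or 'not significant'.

not significant

Standard errors of each mean: 56.6/√230 = 3.7321 and 51.1/√208 = 3.5431.
SE(x̄₁ − x̄₂) = √(3.7321² + 3.5431²) = 5.1461 for independent samples with unequal variances.
With t* = 2.587, the margin is 2.587 × 5.1461 = 13.3130.
x̄₁ − x̄₂ = 355.4 − 352.8 = 2.6000; the interval is 2.6000 ± 13.3130 = (-10.7130, 15.9130).
The interval (-10.7130, 15.9130) contains 0, so the difference is not significant.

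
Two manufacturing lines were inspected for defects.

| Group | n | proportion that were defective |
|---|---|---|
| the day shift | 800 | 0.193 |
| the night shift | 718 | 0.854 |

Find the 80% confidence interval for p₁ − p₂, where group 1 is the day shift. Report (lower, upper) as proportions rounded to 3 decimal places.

The two standard errors are √(0.1930×0.8070/800) = 0.01395 and √(0.8540×0.1460/718) = 0.01318.
Because the samples are independent, SE_diff = √(0.01395² + 0.01318²) = 0.01919.
Using z* = 1.282 for 80%, ME = 1.282 × 0.01919 = 0.02460.
p̂₁ − p̂₂ = -0.6610; interval -0.6610 ± 0.02460 gives (-0.686, -0.636).

(-0.686, -0.636)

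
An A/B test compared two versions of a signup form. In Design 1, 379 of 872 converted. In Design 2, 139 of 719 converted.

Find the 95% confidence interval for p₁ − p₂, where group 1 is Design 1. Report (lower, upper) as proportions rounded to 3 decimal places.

(0.198, 0.285)

Sample proportions: 379/872 = 0.4346, 139/719 = 0.1933.
Each SE is √(p̂(1−p̂)/n): √(0.4346·0.5654/872) = 0.01679 and √(0.1933·0.8067/719) = 0.01473.
SE(p̂₁ − p̂₂) = √(SE₁² + SE₂²) = √(0.0002819041 + 0.0002169729) = 0.02234, since the two samples are independent.
At 95% confidence z* = 1.960; margin = 1.960 × 0.02234 = 0.04379.
The difference is 0.4346 − 0.1933 = 0.2413, so the interval is 0.2413 ± 0.04379 = (0.198, 0.285).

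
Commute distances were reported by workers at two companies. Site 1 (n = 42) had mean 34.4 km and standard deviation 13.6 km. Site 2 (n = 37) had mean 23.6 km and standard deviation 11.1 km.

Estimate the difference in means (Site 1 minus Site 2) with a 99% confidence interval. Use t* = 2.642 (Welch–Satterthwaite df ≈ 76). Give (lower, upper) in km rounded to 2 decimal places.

(3.45, 18.15)

Standard errors of each mean: 13.6/√42 = 2.0985 and 11.1/√37 = 1.8248.
SE(x̄₁ − x̄₂) = √(2.0985² + 1.8248²) = 2.7809 for independent samples with unequal variances.
With t* = 2.642, the margin is 2.642 × 2.7809 = 7.3471.
x̄₁ − x̄₂ = 34.4 − 23.6 = 10.8000; the interval is 10.8000 ± 7.3471 = (3.45, 18.15).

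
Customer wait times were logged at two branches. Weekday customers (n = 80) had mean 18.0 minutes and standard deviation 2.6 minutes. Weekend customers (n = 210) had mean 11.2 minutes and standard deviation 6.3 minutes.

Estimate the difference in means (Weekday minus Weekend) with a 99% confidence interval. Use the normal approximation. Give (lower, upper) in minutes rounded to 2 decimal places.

(5.45, 8.15)

Per-group SEs: s₁/√n₁ = 2.6/√80 = 0.2907, s₂/√n₂ = 6.3/√210 = 0.4347.
Unpooled SE of the difference: √(0.08450649 + 0.18896409) = 0.5229.
Margin of error = z* · SE = 2.576 × 0.5229 = 1.3470.
x̄₁ − x̄₂ = 18.0 − 11.2 = 6.8000.
CI: 6.8000 ± 1.3470 = (5.45, 8.15).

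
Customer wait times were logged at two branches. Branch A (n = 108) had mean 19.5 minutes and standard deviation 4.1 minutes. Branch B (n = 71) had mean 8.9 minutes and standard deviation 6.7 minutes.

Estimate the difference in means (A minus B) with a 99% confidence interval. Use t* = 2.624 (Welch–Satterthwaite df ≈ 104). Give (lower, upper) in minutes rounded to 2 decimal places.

(8.27, 12.93)

SE₁ = s₁/√n₁ = 4.1/√108 = 0.3945; SE₂ = 6.7/√71 = 0.7951.
Independent samples, unequal variances: SE_diff = √(SE₁² + SE₂²) = √(0.15563025 + 0.63218401) = 0.8876.
t* = 2.624, so margin of error = 2.624 × 0.8876 = 2.3291.
Difference in means = 19.5 − 8.9 = 10.6000.
10.6000 ± 2.3291 → (8.27, 12.93).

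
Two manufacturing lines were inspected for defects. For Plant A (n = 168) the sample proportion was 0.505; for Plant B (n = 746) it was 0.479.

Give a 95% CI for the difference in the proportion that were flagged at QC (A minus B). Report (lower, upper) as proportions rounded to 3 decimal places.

(-0.058, 0.110)

Each SE is √(p̂(1−p̂)/n): √(0.5050·0.4950/168) = 0.03857 and √(0.4790·0.5210/746) = 0.01829.
SE(p̂₁ − p̂₂) = √(SE₁² + SE₂²) = √(0.0014876449 + 0.0003345241) = 0.04269, since the two samples are independent.
At 95% confidence z* = 1.960; margin = 1.960 × 0.04269 = 0.08367.
The difference is 0.5050 − 0.4790 = 0.0260, so the interval is 0.0260 ± 0.08367 = (-0.058, 0.110).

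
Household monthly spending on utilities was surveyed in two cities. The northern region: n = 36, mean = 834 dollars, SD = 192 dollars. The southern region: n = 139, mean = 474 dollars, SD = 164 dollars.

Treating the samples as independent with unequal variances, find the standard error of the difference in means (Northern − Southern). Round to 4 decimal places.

34.8926

Per-group SEs: s₁/√n₁ = 192/√36 = 32.0000, s₂/√n₂ = 164/√139 = 13.9103.
Unpooled SE of the difference: √(1024.0 + 193.49644609) = 34.8926.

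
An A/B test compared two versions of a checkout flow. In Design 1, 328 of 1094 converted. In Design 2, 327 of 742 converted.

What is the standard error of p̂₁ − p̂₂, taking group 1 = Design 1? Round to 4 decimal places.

0.0229

First, p̂₁ = 328/1094 = 0.2998; p̂₂ = 327/742 = 0.4407.
The two standard errors are √(0.2998×0.7002/1094) = 0.01385 and √(0.4407×0.5593/742) = 0.01823.
Because the samples are independent, SE_diff = √(0.01385² + 0.01823²) = 0.02289.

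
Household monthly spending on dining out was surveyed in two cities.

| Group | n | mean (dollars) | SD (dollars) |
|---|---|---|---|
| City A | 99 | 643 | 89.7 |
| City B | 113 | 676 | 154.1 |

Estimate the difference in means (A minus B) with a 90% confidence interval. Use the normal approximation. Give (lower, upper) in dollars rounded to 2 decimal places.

(-61.08, -4.92)

SE₁ = s₁/√n₁ = 89.7/√99 = 9.0152; SE₂ = 154.1/√113 = 14.4965.
Independent samples, unequal variances: SE_diff = √(SE₁² + SE₂²) = √(81.27383104 + 210.14851225) = 17.0711.
z* = 1.645, so margin of error = 1.645 × 17.0711 = 28.0820.
Difference in means = 643 − 676 = -33.0000.
-33.0000 ± 28.0820 → (-61.08, -4.92).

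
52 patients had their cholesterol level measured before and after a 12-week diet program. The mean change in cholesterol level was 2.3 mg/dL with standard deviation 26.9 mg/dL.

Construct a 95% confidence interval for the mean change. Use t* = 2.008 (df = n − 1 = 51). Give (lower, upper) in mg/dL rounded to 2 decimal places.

This is a matched-pairs design, so SE = s_d/√n = 26.9/√52 = 3.7304.
Margin = 2.008 × 3.7304 = 7.4906; the interval is 2.3 ± 7.4906 = (-5.19, 9.79).

(-5.19, 9.79)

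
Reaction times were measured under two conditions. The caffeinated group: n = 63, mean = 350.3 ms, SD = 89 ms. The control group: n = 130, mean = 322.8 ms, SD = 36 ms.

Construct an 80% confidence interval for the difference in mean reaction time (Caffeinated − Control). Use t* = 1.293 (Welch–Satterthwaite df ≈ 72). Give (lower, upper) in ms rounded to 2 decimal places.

SE₁ = s₁/√n₁ = 89/√63 = 11.2129; SE₂ = 36/√130 = 3.1574.
Independent samples, unequal variances: SE_diff = √(SE₁² + SE₂²) = √(125.72912641 + 9.96917476) = 11.6490.
t* = 1.293, so margin of error = 1.293 × 11.6490 = 15.0622.
Difference in means = 350.3 − 322.8 = 27.5000.
27.5000 ± 15.0622 → (12.44, 42.56).

(12.44, 42.56)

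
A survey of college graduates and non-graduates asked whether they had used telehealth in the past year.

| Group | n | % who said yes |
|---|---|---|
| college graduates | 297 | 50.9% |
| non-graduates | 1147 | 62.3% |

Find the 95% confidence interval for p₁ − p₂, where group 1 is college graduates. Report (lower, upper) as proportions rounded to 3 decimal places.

(-0.177, -0.051)

SE₁ = √(p̂₁(1−p̂₁)/n₁) = √(0.5090·0.4910/297) = 0.02901; SE₂ = √(0.6230·0.3770/1147) = 0.01431.
Independent samples: SE of the difference = √(SE₁² + SE₂²) = √(0.0008415801 + 0.0002047761) = 0.03235.
z* for 95% confidence is 1.960, so the margin of error is 1.960 × 0.03235 = 0.06341.
Point estimate p̂₁ − p̂₂ = 0.5090 − 0.6230 = -0.1140.
-0.1140 ± 0.06341 → (-0.177, -0.051).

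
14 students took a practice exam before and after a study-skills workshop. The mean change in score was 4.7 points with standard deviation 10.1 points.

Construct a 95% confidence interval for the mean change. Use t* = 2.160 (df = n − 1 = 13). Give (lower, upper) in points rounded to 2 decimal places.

(-1.13, 10.53)

Paired design: SE = s_d/√n = 10.1/√14 = 2.6993.
t* = 2.160; margin of error = 2.160 × 2.6993 = 5.8305.
4.7 ± 5.8305 → (-1.13, 10.53).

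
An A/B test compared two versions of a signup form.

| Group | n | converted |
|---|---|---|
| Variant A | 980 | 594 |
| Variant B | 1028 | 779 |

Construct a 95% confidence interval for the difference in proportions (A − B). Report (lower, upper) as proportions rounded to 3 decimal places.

p̂₁ = 594/980 = 0.6061 and p̂₂ = 779/1028 = 0.7578.
SE₁ = √(p̂₁(1−p̂₁)/n₁) = √(0.6061·0.3939/980) = 0.01561; SE₂ = √(0.7578·0.2422/1028) = 0.01336.
Independent samples: SE of the difference = √(SE₁² + SE₂²) = √(0.0002436721 + 0.0001784896) = 0.02055.
z* for 95% confidence is 1.960, so the margin of error is 1.960 × 0.02055 = 0.04028.
Point estimate p̂₁ − p̂₂ = 0.6061 − 0.7578 = -0.1517.
-0.1517 ± 0.04028 → (-0.192, -0.111).

(-0.192, -0.111)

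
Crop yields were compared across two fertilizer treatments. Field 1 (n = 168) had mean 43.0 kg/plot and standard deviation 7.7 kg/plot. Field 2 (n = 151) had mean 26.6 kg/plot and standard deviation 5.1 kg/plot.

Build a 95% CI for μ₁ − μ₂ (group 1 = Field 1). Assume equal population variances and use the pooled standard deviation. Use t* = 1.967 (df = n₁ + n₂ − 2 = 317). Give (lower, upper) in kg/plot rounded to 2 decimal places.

(14.94, 17.86)

Pooled variance s_p² = [167·7.7² + 150·5.1²] / (168+151−2) = 43.5424, so s_p = 6.5987.
SE_diff = s_p·√(1/n₁ + 1/n₂) = 6.5987·√(1/168 + 1/151) = 0.7400.
t* = 1.967; margin = 1.967 × 0.7400 = 1.4556.
Difference = 43.0 − 26.6 = 16.4000.
16.4000 ± 1.4556 → (14.94, 17.86).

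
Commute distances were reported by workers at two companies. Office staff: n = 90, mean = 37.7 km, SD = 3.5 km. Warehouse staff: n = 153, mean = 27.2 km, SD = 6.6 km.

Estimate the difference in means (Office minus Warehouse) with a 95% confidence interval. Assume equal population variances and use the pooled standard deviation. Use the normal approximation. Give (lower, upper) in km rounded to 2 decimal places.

s_p = √[((n₁−1)s₁² + (n₂−1)s₂²)/(n₁+n₂−2)] = √[(89·3.5² + 152·6.6²)/241] = 5.6566.
SE = 5.6566·√(1/90 + 1/153) = 0.7514.
With z* = 1.960, margin = 1.960 × 0.7514 = 1.4727.
x̄₁ − x̄₂ = 37.7 − 27.2 = 10.5000; interval 10.5000 ± 1.4727 = (9.03, 11.97).

(9.03, 11.97)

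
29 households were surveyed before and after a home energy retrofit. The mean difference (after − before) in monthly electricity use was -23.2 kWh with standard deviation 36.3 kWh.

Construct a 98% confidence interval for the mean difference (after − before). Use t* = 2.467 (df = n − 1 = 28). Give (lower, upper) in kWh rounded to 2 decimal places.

This is a matched-pairs design, so SE = s_d/√n = 36.3/√29 = 6.7407.
Margin = 2.467 × 6.7407 = 16.6293; the interval is -23.2 ± 16.6293 = (-39.83, -6.57).

(-39.83, -6.57)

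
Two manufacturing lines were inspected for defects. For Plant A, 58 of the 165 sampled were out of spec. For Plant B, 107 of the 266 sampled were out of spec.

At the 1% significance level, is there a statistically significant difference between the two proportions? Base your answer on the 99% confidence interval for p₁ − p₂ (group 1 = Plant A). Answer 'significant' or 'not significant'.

not significant

p̂₁ = 58/165 = 0.3515 and p̂₂ = 107/266 = 0.4023.
SE₁ = √(p̂₁(1−p̂₁)/n₁) = √(0.3515·0.6485/165) = 0.03717; SE₂ = √(0.4023·0.5977/266) = 0.03007.
Independent samples: SE of the difference = √(SE₁² + SE₂²) = √(0.0013816089 + 0.0009042049) = 0.04781.
z* for 99% confidence is 2.576, so the margin of error is 2.576 × 0.04781 = 0.12316.
Point estimate p̂₁ − p̂₂ = 0.3515 − 0.4023 = -0.0508.
-0.0508 ± 0.12316 → (-0.17396, 0.07236).
The interval (-0.17396, 0.07236) contains 0, so the difference is not significant.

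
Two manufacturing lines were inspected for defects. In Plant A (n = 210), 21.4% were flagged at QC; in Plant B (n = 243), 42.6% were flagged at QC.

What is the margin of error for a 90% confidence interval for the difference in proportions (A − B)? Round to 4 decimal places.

0.0699

The two standard errors are √(0.2140×0.7860/210) = 0.02830 and √(0.4260×0.5740/243) = 0.03172.
Because the samples are independent, SE_diff = √(0.02830² + 0.03172²) = 0.04251.
Using z* = 1.645 for 90%, ME = 1.645 × 0.04251 = 0.06993.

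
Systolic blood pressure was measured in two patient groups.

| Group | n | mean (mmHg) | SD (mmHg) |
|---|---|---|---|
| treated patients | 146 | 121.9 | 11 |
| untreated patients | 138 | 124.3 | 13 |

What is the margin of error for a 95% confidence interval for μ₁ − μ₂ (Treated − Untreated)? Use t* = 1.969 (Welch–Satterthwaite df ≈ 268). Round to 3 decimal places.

2.822

Per-group SEs: s₁/√n₁ = 11/√146 = 0.9104, s₂/√n₂ = 13/√138 = 1.1066.
Unpooled SE of the difference: √(0.82882816 + 1.22456356) = 1.4330.
Margin of error = t* · SE = 1.969 × 1.4330 = 2.8216.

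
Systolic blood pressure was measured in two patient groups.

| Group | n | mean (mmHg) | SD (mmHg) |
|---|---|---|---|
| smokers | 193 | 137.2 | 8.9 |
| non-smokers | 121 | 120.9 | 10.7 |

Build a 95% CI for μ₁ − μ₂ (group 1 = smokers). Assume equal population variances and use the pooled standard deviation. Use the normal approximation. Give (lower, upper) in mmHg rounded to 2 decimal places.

s_p = √[((n₁−1)s₁² + (n₂−1)s₂²)/(n₁+n₂−2)] = √[(192·8.9² + 120·10.7²)/312] = 9.6322.
SE = 9.6322·√(1/193 + 1/121) = 1.1169.
With z* = 1.960, margin = 1.960 × 1.1169 = 2.1891.
x̄₁ − x̄₂ = 137.2 − 120.9 = 16.3000; interval 16.3000 ± 2.1891 = (14.11, 18.49).

(14.11, 18.49)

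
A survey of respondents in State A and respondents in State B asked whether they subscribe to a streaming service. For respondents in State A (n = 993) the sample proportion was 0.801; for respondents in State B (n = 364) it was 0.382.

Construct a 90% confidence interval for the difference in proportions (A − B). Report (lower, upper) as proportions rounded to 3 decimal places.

SE₁ = √(p̂₁(1−p̂₁)/n₁) = √(0.8010·0.1990/993) = 0.01267; SE₂ = √(0.3820·0.6180/364) = 0.02547.
Independent samples: SE of the difference = √(SE₁² + SE₂²) = √(0.0001605289 + 0.0006487209) = 0.02845.
z* for 90% confidence is 1.645, so the margin of error is 1.645 × 0.02845 = 0.04680.
Point estimate p̂₁ − p̂₂ = 0.8010 − 0.3820 = 0.4190.
0.4190 ± 0.04680 → (0.372, 0.466).

(0.372, 0.466)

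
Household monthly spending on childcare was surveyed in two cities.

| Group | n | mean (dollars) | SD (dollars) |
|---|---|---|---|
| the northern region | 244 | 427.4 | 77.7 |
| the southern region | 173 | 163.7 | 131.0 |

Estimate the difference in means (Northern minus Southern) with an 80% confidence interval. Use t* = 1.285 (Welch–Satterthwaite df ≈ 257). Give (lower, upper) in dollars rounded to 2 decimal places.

(249.39, 278.01)

Per-group SEs: s₁/√n₁ = 77.7/√244 = 4.9742, s₂/√n₂ = 131.0/√173 = 9.9597.
Unpooled SE of the difference: √(24.74266564 + 99.19562409) = 11.1328.
Margin of error = t* · SE = 1.285 × 11.1328 = 14.3056.
x̄₁ − x̄₂ = 427.4 − 163.7 = 263.7000.
CI: 263.7000 ± 14.3056 = (249.39, 278.01).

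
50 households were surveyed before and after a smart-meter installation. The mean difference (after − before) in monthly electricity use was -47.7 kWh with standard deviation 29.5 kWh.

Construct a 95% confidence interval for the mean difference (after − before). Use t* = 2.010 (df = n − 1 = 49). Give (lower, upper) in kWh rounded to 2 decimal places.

(-56.09, -39.31)

Paired design: SE = s_d/√n = 29.5/√50 = 4.1719.
t* = 2.010; margin of error = 2.010 × 4.1719 = 8.3855.
-47.7 ± 8.3855 → (-56.09, -39.31).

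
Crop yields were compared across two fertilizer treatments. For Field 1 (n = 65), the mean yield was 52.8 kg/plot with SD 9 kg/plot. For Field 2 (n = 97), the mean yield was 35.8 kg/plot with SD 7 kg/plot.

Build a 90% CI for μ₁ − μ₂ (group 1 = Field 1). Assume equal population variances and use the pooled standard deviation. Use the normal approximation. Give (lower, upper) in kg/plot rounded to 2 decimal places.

(14.93, 19.07)

Pooled variance s_p² = [64·9² + 96·7²] / (65+97−2) = 61.8000, so s_p = 7.8613.
SE_diff = s_p·√(1/n₁ + 1/n₂) = 7.8613·√(1/65 + 1/97) = 1.2601.
z* = 1.645; margin = 1.645 × 1.2601 = 2.0729.
Difference = 52.8 − 35.8 = 17.0000.
17.0000 ± 2.0729 → (14.93, 19.07).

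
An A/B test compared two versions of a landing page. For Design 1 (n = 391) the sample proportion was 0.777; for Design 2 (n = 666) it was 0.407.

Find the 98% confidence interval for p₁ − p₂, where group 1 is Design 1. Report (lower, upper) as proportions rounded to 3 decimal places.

Each SE is √(p̂(1−p̂)/n): √(0.7770·0.2230/391) = 0.02105 and √(0.4070·0.5930/666) = 0.01904.
SE(p̂₁ − p̂₂) = √(SE₁² + SE₂²) = √(0.0004431025 + 0.0003625216) = 0.02838, since the two samples are independent.
At 98% confidence z* = 2.326; margin = 2.326 × 0.02838 = 0.06601.
The difference is 0.7770 − 0.4070 = 0.3700, so the interval is 0.3700 ± 0.06601 = (0.304, 0.436).

(0.304, 0.436)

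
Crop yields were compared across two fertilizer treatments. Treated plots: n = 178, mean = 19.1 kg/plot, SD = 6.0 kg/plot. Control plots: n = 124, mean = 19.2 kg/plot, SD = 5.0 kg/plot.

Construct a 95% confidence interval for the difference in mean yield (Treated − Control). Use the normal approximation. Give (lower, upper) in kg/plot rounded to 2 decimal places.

Standard errors of each mean: 6.0/√178 = 0.4497 and 5.0/√124 = 0.4490.
SE(x̄₁ − x̄₂) = √(0.4497² + 0.4490²) = 0.6355 for independent samples with unequal variances.
With z* = 1.960, the margin is 1.960 × 0.6355 = 1.2456.
x̄₁ − x̄₂ = 19.1 − 19.2 = -0.1000; the interval is -0.1000 ± 1.2456 = (-1.35, 1.15).

(-1.35, 1.15)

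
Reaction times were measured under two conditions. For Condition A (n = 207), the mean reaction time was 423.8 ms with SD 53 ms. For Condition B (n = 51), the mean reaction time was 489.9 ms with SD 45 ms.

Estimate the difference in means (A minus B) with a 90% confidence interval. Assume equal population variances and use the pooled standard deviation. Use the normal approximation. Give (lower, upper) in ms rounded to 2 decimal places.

(-79.35, -52.85)

Pooled variance s_p² = [206·53² + 50·45²] / (207+51−2) = 2655.8750, so s_p = 51.5352.
SE_diff = s_p·√(1/n₁ + 1/n₂) = 51.5352·√(1/207 + 1/51) = 8.0564.
z* = 1.645; margin = 1.645 × 8.0564 = 13.2528.
Difference = 423.8 − 489.9 = -66.1000.
-66.1000 ± 13.2528 → (-79.35, -52.85).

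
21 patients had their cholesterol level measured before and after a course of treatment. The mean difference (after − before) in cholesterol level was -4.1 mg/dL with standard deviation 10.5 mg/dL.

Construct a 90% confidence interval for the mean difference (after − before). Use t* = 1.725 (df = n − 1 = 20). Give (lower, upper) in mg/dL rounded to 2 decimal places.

This is a matched-pairs design, so SE = s_d/√n = 10.5/√21 = 2.2913.
Margin = 1.725 × 2.2913 = 3.9525; the interval is -4.1 ± 3.9525 = (-8.05, -0.15).

(-8.05, -0.15)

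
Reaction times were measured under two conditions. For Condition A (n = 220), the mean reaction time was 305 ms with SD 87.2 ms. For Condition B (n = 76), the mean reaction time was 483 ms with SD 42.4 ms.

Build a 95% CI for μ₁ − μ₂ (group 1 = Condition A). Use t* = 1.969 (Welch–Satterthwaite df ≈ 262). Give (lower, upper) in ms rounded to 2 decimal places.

(-193.02, -162.98)

SE₁ = s₁/√n₁ = 87.2/√220 = 5.8790; SE₂ = 42.4/√76 = 4.8636.
Independent samples, unequal variances: SE_diff = √(SE₁² + SE₂²) = √(34.562641 + 23.65460496) = 7.6300.
t* = 1.969, so margin of error = 1.969 × 7.6300 = 15.0235.
Difference in means = 305 − 483 = -178.0000.
-178.0000 ± 15.0235 → (-193.02, -162.98).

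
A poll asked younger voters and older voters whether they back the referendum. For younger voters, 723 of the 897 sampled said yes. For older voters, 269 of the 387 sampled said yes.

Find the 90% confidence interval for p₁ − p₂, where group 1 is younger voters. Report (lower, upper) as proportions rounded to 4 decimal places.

(0.0667, 0.1551)

First, p̂₁ = 723/897 = 0.8060; p̂₂ = 269/387 = 0.6951.
The two standard errors are √(0.8060×0.1940/897) = 0.01320 and √(0.6951×0.3049/387) = 0.02340.
Because the samples are independent, SE_diff = √(0.01320² + 0.02340²) = 0.02687.
Using z* = 1.645 for 90%, ME = 1.645 × 0.02687 = 0.04420.
p̂₁ − p̂₂ = 0.1109; interval 0.1109 ± 0.04420 gives (0.0667, 0.1551).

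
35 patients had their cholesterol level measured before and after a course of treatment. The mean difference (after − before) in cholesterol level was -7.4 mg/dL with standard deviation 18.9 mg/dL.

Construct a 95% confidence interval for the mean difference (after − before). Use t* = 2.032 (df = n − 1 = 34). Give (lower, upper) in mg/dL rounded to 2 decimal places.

This is a matched-pairs design, so SE = s_d/√n = 18.9/√35 = 3.1947.
Margin = 2.032 × 3.1947 = 6.4916; the interval is -7.4 ± 6.4916 = (-13.89, -0.91).

(-13.89, -0.91)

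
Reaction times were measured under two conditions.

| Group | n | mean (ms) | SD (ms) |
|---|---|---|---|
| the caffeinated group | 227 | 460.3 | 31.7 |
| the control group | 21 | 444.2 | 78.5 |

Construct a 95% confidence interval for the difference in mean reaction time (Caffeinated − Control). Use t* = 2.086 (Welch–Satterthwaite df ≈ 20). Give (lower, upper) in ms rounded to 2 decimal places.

SE₁ = s₁/√n₁ = 31.7/√227 = 2.1040; SE₂ = 78.5/√21 = 17.1301.
Independent samples, unequal variances: SE_diff = √(SE₁² + SE₂²) = √(4.426816 + 293.44032601) = 17.2588.
t* = 2.086, so margin of error = 2.086 × 17.2588 = 36.0019.
Difference in means = 460.3 − 444.2 = 16.1000.
16.1000 ± 36.0019 → (-19.90, 52.10).

(-19.90, 52.10)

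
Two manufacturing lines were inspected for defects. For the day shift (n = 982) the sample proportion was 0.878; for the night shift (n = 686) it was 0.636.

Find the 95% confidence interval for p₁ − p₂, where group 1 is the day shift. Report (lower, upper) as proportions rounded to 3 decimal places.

(0.201, 0.283)

SE₁ = √(p̂₁(1−p̂₁)/n₁) = √(0.8780·0.1220/982) = 0.01044; SE₂ = √(0.6360·0.3640/686) = 0.01837.
Independent samples: SE of the difference = √(SE₁² + SE₂²) = √(0.0001089936 + 0.0003374569) = 0.02113.
z* for 95% confidence is 1.960, so the margin of error is 1.960 × 0.02113 = 0.04141.
Point estimate p̂₁ − p̂₂ = 0.8780 − 0.6360 = 0.2420.
0.2420 ± 0.04141 → (0.201, 0.283).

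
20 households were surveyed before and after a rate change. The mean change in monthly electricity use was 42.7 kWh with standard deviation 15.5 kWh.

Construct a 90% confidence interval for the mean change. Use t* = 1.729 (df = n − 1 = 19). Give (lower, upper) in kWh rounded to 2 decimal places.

This is a matched-pairs design, so SE = s_d/√n = 15.5/√20 = 3.4659.
Margin = 1.729 × 3.4659 = 5.9925; the interval is 42.7 ± 5.9925 = (36.71, 48.69).

(36.71, 48.69)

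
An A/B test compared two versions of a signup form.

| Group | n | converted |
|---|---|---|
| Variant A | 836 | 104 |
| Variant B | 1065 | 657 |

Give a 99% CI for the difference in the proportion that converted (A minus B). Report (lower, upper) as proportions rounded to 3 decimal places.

(-0.541, -0.444)

Sample proportions: 104/836 = 0.1244, 657/1065 = 0.6169.
Each SE is √(p̂(1−p̂)/n): √(0.1244·0.8756/836) = 0.01141 and √(0.6169·0.3831/1065) = 0.01490.
SE(p̂₁ − p̂₂) = √(SE₁² + SE₂²) = √(0.0001301881 + 0.00022201) = 0.01877, since the two samples are independent.
At 99% confidence z* = 2.576; margin = 2.576 × 0.01877 = 0.04835.
The difference is 0.1244 − 0.6169 = -0.4925, so the interval is -0.4925 ± 0.04835 = (-0.541, -0.444).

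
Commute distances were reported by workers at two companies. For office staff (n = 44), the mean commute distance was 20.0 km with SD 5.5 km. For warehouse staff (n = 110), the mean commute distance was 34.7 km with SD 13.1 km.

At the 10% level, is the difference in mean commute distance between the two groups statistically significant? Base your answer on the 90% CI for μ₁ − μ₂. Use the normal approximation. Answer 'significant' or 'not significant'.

significant

Per-group SEs: s₁/√n₁ = 5.5/√44 = 0.8292, s₂/√n₂ = 13.1/√110 = 1.2490.
Unpooled SE of the difference: √(0.68757264 + 1.560001) = 1.4992.
Margin of error = z* · SE = 1.645 × 1.4992 = 2.4662.
x̄₁ − x̄₂ = 20.0 − 34.7 = -14.7000.
CI: -14.7000 ± 2.4662 = (-17.1662, -12.2338).
The interval (-17.1662, -12.2338) does not contain 0, so the difference is significant.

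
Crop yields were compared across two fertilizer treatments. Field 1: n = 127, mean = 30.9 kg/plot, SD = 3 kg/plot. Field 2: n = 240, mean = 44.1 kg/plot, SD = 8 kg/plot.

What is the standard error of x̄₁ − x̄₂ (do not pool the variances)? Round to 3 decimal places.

0.581

Per-group SEs: s₁/√n₁ = 3/√127 = 0.2662, s₂/√n₂ = 8/√240 = 0.5164.
Unpooled SE of the difference: √(0.07086244 + 0.26666896) = 0.5810.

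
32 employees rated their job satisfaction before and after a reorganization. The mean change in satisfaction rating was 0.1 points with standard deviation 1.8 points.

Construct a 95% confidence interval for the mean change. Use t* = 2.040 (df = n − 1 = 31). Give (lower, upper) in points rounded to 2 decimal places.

This is a matched-pairs design, so SE = s_d/√n = 1.8/√32 = 0.3182.
Margin = 2.040 × 0.3182 = 0.6491; the interval is 0.1 ± 0.6491 = (-0.55, 0.75).

(-0.55, 0.75)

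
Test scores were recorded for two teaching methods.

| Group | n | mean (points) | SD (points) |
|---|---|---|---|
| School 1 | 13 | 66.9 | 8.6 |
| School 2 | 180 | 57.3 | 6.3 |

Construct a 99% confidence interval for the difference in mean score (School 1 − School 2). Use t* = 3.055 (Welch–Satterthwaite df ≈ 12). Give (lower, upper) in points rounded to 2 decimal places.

Per-group SEs: s₁/√n₁ = 8.6/√13 = 2.3852, s₂/√n₂ = 6.3/√180 = 0.4696.
Unpooled SE of the difference: √(5.68917904 + 0.22052416) = 2.4310.
Margin of error = t* · SE = 3.055 × 2.4310 = 7.4267.
x̄₁ − x̄₂ = 66.9 − 57.3 = 9.6000.
CI: 9.6000 ± 7.4267 = (2.17, 17.03).

(2.17, 17.03)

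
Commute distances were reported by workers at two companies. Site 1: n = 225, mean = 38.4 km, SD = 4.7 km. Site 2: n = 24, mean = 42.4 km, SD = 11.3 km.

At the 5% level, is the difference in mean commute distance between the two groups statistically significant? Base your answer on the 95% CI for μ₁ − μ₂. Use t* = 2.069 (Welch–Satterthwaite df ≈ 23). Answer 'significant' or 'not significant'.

not significant

Standard errors of each mean: 4.7/√225 = 0.3133 and 11.3/√24 = 2.3066.
SE(x̄₁ − x̄₂) = √(0.3133² + 2.3066²) = 2.3278 for independent samples with unequal variances.
With t* = 2.069, the margin is 2.069 × 2.3278 = 4.8162.
x̄₁ − x̄₂ = 38.4 − 42.4 = -4.0000; the interval is -4.0000 ± 4.8162 = (-8.8162, 0.8162).
The interval (-8.8162, 0.8162) contains 0, so the difference is not significant.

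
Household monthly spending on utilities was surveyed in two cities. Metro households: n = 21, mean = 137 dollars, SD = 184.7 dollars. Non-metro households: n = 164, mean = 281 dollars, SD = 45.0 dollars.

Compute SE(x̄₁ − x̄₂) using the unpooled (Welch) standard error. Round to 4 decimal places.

Standard errors of each mean: 184.7/√21 = 40.3048 and 45.0/√164 = 3.5139.
SE(x̄₁ − x̄₂) = √(40.3048² + 3.5139²) = 40.4577 for independent samples with unequal variances.

40.4577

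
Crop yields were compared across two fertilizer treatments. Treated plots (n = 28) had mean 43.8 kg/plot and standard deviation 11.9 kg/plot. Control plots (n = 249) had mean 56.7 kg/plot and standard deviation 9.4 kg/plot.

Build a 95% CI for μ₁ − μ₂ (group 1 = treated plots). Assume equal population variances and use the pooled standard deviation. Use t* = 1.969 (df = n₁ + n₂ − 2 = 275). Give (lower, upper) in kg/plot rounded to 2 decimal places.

(-16.70, -9.10)

Pooled variance s_p² = [27·11.9² + 248·9.4²] / (28+249−2) = 93.5882, so s_p = 9.6741.
SE_diff = s_p·√(1/n₁ + 1/n₂) = 9.6741·√(1/28 + 1/249) = 1.9283.
t* = 1.969; margin = 1.969 × 1.9283 = 3.7968.
Difference = 43.8 − 56.7 = -12.9000.
-12.9000 ± 3.7968 → (-16.70, -9.10).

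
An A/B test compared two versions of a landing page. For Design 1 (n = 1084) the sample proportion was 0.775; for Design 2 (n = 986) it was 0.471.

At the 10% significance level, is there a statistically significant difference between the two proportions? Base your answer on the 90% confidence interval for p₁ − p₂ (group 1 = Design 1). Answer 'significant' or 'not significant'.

Each SE is √(p̂(1−p̂)/n): √(0.7750·0.2250/1084) = 0.01268 and √(0.4710·0.5290/986) = 0.01590.
SE(p̂₁ − p̂₂) = √(SE₁² + SE₂²) = √(0.0001607824 + 0.00025281) = 0.02034, since the two samples are independent.
At 90% confidence z* = 1.645; margin = 1.645 × 0.02034 = 0.03346.
The difference is 0.7750 − 0.4710 = 0.3040, so the interval is 0.3040 ± 0.03346 = (0.27054, 0.33746).
The interval (0.27054, 0.33746) does not contain 0, so the difference is significant.

significant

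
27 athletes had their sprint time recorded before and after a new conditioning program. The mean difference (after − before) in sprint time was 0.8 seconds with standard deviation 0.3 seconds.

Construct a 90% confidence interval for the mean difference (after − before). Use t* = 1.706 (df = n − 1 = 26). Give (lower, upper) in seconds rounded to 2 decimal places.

(0.70, 0.90)

Paired design: SE = s_d/√n = 0.3/√27 = 0.0577.
t* = 1.706; margin of error = 1.706 × 0.0577 = 0.0984.
0.8 ± 0.0984 → (0.70, 0.90).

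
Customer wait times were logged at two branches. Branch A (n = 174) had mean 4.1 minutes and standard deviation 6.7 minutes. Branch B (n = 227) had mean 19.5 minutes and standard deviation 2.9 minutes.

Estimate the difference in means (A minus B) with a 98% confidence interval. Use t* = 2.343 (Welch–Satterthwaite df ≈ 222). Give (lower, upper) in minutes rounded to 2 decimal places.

(-16.67, -14.13)

SE₁ = s₁/√n₁ = 6.7/√174 = 0.5079; SE₂ = 2.9/√227 = 0.1925.
Independent samples, unequal variances: SE_diff = √(SE₁² + SE₂²) = √(0.25796241 + 0.03705625) = 0.5432.
t* = 2.343, so margin of error = 2.343 × 0.5432 = 1.2727.
Difference in means = 4.1 − 19.5 = -15.4000.
-15.4000 ± 1.2727 → (-16.67, -14.13).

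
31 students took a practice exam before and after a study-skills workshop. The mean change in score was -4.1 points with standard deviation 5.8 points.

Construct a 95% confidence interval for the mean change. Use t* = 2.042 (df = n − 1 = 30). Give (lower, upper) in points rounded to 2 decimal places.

Paired design: SE = s_d/√n = 5.8/√31 = 1.0417.
t* = 2.042; margin of error = 2.042 × 1.0417 = 2.1272.
-4.1 ± 2.1272 → (-6.23, -1.97).

(-6.23, -1.97)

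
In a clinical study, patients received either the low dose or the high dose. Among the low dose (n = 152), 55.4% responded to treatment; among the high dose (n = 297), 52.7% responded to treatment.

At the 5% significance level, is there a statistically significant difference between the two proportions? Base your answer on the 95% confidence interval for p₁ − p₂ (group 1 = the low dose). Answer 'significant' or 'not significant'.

SE₁ = √(p̂₁(1−p̂₁)/n₁) = √(0.5540·0.4460/152) = 0.04032; SE₂ = √(0.5270·0.4730/297) = 0.02897.
Independent samples: SE of the difference = √(SE₁² + SE₂²) = √(0.0016257024 + 0.0008392609) = 0.04965.
z* for 95% confidence is 1.960, so the margin of error is 1.960 × 0.04965 = 0.09731.
Point estimate p̂₁ − p̂₂ = 0.5540 − 0.5270 = 0.0270.
0.0270 ± 0.09731 → (-0.07031, 0.12431).
The interval (-0.07031, 0.12431) contains 0, so the difference is not significant.

not significant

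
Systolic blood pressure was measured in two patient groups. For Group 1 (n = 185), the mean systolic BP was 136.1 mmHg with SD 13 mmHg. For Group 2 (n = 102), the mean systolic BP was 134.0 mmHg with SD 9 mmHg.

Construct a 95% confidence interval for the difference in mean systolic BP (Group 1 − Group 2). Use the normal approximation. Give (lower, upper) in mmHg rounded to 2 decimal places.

Per-group SEs: s₁/√n₁ = 13/√185 = 0.9558, s₂/√n₂ = 9/√102 = 0.8911.
Unpooled SE of the difference: √(0.91355364 + 0.79405921) = 1.3068.
Margin of error = z* · SE = 1.960 × 1.3068 = 2.5613.
x̄₁ − x̄₂ = 136.1 − 134.0 = 2.1000.
CI: 2.1000 ± 2.5613 = (-0.46, 4.66).

(-0.46, 4.66)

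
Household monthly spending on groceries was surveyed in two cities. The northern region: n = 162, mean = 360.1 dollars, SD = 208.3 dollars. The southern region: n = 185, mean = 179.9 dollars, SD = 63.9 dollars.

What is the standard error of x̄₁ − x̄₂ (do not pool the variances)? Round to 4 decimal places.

17.0266

Standard errors of each mean: 208.3/√162 = 16.3656 and 63.9/√185 = 4.6980.
SE(x̄₁ − x̄₂) = √(16.3656² + 4.6980²) = 17.0266 for independent samples with unequal variances.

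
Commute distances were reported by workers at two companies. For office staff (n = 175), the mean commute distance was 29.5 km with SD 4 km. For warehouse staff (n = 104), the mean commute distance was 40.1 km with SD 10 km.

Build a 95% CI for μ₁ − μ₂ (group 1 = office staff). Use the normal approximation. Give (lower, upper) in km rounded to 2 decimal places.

Per-group SEs: s₁/√n₁ = 4/√175 = 0.3024, s₂/√n₂ = 10/√104 = 0.9806.
Unpooled SE of the difference: √(0.09144576 + 0.96157636) = 1.0262.
Margin of error = z* · SE = 1.960 × 1.0262 = 2.0114.
x̄₁ − x̄₂ = 29.5 − 40.1 = -10.6000.
CI: -10.6000 ± 2.0114 = (-12.61, -8.59).

(-12.61, -8.59)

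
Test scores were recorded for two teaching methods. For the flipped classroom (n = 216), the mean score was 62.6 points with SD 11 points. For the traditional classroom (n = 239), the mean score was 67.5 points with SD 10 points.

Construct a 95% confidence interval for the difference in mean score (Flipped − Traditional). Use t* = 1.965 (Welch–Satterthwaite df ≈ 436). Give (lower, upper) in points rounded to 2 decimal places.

SE₁ = s₁/√n₁ = 11/√216 = 0.7485; SE₂ = 10/√239 = 0.6468.
Independent samples, unequal variances: SE_diff = √(SE₁² + SE₂²) = √(0.56025225 + 0.41835024) = 0.9892.
t* = 1.965, so margin of error = 1.965 × 0.9892 = 1.9438.
Difference in means = 62.6 − 67.5 = -4.9000.
-4.9000 ± 1.9438 → (-6.84, -2.96).

(-6.84, -2.96)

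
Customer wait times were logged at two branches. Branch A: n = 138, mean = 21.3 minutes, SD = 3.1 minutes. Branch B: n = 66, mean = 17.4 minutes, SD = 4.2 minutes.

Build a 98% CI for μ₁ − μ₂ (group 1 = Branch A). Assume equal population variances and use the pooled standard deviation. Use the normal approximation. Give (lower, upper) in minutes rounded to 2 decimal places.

s_p = √[((n₁−1)s₁² + (n₂−1)s₂²)/(n₁+n₂−2)] = √[(137·3.1² + 65·4.2²)/202] = 3.4920.
SE = 3.4920·√(1/138 + 1/66) = 0.5226.
With z* = 2.326, margin = 2.326 × 0.5226 = 1.2156.
x̄₁ − x̄₂ = 21.3 − 17.4 = 3.9000; interval 3.9000 ± 1.2156 = (2.68, 5.12).

(2.68, 5.12)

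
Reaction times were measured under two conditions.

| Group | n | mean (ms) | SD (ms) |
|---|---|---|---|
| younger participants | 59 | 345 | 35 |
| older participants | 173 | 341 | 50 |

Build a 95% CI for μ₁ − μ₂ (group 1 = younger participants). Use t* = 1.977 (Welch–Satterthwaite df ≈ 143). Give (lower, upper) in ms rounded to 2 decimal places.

(-7.73, 15.73)

Per-group SEs: s₁/√n₁ = 35/√59 = 4.5566, s₂/√n₂ = 50/√173 = 3.8014.
Unpooled SE of the difference: √(20.76260356 + 14.45064196) = 5.9341.
Margin of error = t* · SE = 1.977 × 5.9341 = 11.7317.
x̄₁ − x̄₂ = 345 − 341 = 4.0000.
CI: 4.0000 ± 11.7317 = (-7.73, 15.73).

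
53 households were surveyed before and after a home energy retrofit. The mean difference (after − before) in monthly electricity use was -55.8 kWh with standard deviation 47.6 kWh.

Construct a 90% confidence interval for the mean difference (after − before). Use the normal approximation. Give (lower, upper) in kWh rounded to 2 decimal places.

(-66.56, -45.04)

This is a matched-pairs design, so SE = s_d/√n = 47.6/√53 = 6.5384.
Margin = 1.645 × 6.5384 = 10.7557; the interval is -55.8 ± 10.7557 = (-66.56, -45.04).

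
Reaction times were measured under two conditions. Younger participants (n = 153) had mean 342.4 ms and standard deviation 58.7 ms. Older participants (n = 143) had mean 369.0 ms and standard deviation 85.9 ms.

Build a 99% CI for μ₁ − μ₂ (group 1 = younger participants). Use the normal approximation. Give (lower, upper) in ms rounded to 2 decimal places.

(-48.78, -4.42)

Standard errors of each mean: 58.7/√153 = 4.7456 and 85.9/√143 = 7.1833.
SE(x̄₁ − x̄₂) = √(4.7456² + 7.1833²) = 8.6093 for independent samples with unequal variances.
With z* = 2.576, the margin is 2.576 × 8.6093 = 22.1776.
x̄₁ − x̄₂ = 342.4 − 369.0 = -26.6000; the interval is -26.6000 ± 22.1776 = (-48.78, -4.42).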